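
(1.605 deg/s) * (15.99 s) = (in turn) 0.07129. Check: 1 deg/s = 0.017453293 rad/s, so 1.605 deg/s = 1.605 * 0.017453293 = 0.028012534 rad/s. 15.99 s is already in s. Combine: 0.028012534 rad/s * 15.99 s = 0.44792043 rad. 1 turn = 6.2831853 rad, so 0.44792043 rad = 0.44792043 / 6.2831853 = 0.07128875 turn ≈ 0.07129 turn (4 s.f.).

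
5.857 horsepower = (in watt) 4368. Check: 1 horsepower = 745.69987 W, so 5.857 horsepower = 5.857 * 745.69987 = 4367.5641 W. 4367.5641 W = 4367.5641 watt ≈ 4368 watt (4 s.f.).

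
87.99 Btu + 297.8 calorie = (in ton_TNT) 2.249e-05. Check: 1 Btu = 1055.0559 J, so 87.99 Btu = 87.99 * 1055.0559 = 92834.364 J. 1 calorie = 4.184 J, so 297.8 calorie = 297.8 * 4.184 = 1245.9952 J. Sum: 92834.364 + 1245.9952 = 94080.36 J. 1 ton_TNT = 4.184e+09 J, so 94080.36 J = 94080.36 / 4.184e+09 = 2.2485746e-05 ton_TNT ≈ 2.249e-05 ton_TNT (4 s.f.).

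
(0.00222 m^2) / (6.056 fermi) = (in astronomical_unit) 2.45. Check: 0.00222 m^2 is already in m^2. 1 fermi = 1e-15 m, so 6.056 fermi = 6.056 * 1e-15 = 6.056e-15 m. Combine: 0.00222 m^2 / 6.056e-15 m = 3.665786e+11 m. 1 astronomical_unit = 1.4959787e+11 m, so 3.665786e+11 m = 3.665786e+11 / 1.4959787e+11 = 2.4504266 astronomical_unit ≈ 2.45 astronomical_unit (4 s.f.).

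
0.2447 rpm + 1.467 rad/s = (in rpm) 1 rpm = 0.10471976 rad/s, so 0.2447 rpm = 0.2447 * 0.10471976 = 0.025624924 rad/s. 1.467 rad/s is already in rad/s. Sum: 0.025624924 + 1.467 = 1.4926249 rad/s. 1 rpm = 0.10471976 rad/s, so 1.4926249 rad/s = 1.4926249 / 0.10471976 = 14.253518 rpm ≈ 14.25 rpm (4 s.f.). Final answer: 14.25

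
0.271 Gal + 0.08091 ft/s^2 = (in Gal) 1 Gal = 0.01 m/s^2, so 0.271 Gal = 0.271 * 0.01 = 0.00271 m/s^2. 1 ft/s^2 = 0.3048 m/s^2, so 0.08091 ft/s^2 = 0.08091 * 0.3048 = 0.024661368 m/s^2. Sum: 0.00271 + 0.024661368 = 0.027371368 m/s^2. 1 Gal = 0.01 m/s^2, so 0.027371368 m/s^2 = 0.027371368 / 0.01 = 2.7371368 Gal ≈ 2.737 Gal (4 s.f.). Final answer: 2.737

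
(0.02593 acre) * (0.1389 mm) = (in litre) 14.58. Check: 1 acre = 4046.8564 m^2, so 0.02593 acre = 0.02593 * 4046.8564 = 104.93499 m^2. 1 mm = 0.001 m, so 0.1389 mm = 0.1389 * 0.001 = 0.0001389 m. Combine: 104.93499 m^2 * 0.0001389 m = 0.01457547 m^3. 1 litre = 0.001 m^3, so 0.01457547 m^3 = 0.01457547 / 0.001 = 14.57547 litre ≈ 14.58 litre (4 s.f.).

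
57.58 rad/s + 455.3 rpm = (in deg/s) 57.58 rad/s is already in rad/s. 1 rpm = 0.10471976 rad/s, so 455.3 rpm = 455.3 * 0.10471976 = 47.678905 rad/s. Sum: 57.58 + 47.678905 = 105.2589 rad/s. 1 deg/s = 0.017453293 rad/s, so 105.2589 rad/s = 105.2589 / 0.017453293 = 6030.891 deg/s ≈ 6031 deg/s (4 s.f.). Final answer: 6031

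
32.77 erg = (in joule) 3.277e-06. Check: 1 erg = 1e-07 J, so 32.77 erg = 32.77 * 1e-07 = 3.277e-06 J. 3.277e-06 J = 3.277e-06 joule.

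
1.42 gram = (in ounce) 0.05009. Check: 1 gram = 0.001 kg, so 1.42 gram = 1.42 * 0.001 = 0.00142 kg. 1 ounce = 0.028349523 kg, so 0.00142 kg = 0.00142 / 0.028349523 = 0.050089026 ounce ≈ 0.05009 ounce (4 s.f.).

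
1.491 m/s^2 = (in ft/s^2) 1 ft/s^2 = 0.3048 m/s^2, so 1.491 m/s^2 = 1.491 / 0.3048 = 4.8917323 ft/s^2 ≈ 4.892 ft/s^2 (4 s.f.). Final answer: 4.892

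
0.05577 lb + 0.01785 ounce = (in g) 1 lb = 0.45359237 kg, so 0.05577 lb = 0.05577 * 0.45359237 = 0.025296846 kg. 1 ounce = 0.028349523 kg, so 0.01785 ounce = 0.01785 * 0.028349523 = 0.00050603899 kg. Sum: 0.025296846 + 0.00050603899 = 0.025802885 kg. 1 g = 0.001 kg, so 0.025802885 kg = 0.025802885 / 0.001 = 25.802885 g ≈ 25.8 g (4 s.f.). Final answer: 25.8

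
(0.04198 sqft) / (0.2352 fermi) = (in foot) 1 sqft = 0.09290304 m^2, so 0.04198 sqft = 0.04198 * 0.09290304 = 0.0039000696 m^2. 1 fermi = 1e-15 m, so 0.2352 fermi = 0.2352 * 1e-15 = 2.352e-16 m. Combine: 0.0039000696 m^2 / 2.352e-16 m = 1.6581929e+13 m. 1 foot = 0.3048 m, so 1.6581929e+13 m = 1.6581929e+13 / 0.3048 = 5.4402653e+13 foot ≈ 5.44e+13 foot (4 s.f.). Final answer: 5.44e+13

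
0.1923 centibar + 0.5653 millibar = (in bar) 0.002488. Check: 1 centibar = 1000 Pa, so 0.1923 centibar = 0.1923 * 1000 = 192.3 Pa. 1 millibar = 100 Pa, so 0.5653 millibar = 0.5653 * 100 = 56.53 Pa. Sum: 192.3 + 56.53 = 248.83 Pa. 1 bar = 100000 Pa, so 248.83 Pa = 248.83 / 100000 = 0.0024883 bar ≈ 0.002488 bar (4 s.f.).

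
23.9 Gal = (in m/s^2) 0.239. Check: 1 Gal = 0.01 m/s^2, so 23.9 Gal = 23.9 * 0.01 = 0.239 m/s^2. Result: 0.239 m/s^2.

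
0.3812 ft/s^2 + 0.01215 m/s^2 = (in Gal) 1 ft/s^2 = 0.3048 m/s^2, so 0.3812 ft/s^2 = 0.3812 * 0.3048 = 0.11618976 m/s^2. 0.01215 m/s^2 is already in m/s^2. Sum: 0.11618976 + 0.01215 = 0.12833976 m/s^2. 1 Gal = 0.01 m/s^2, so 0.12833976 m/s^2 = 0.12833976 / 0.01 = 12.833976 Gal ≈ 12.83 Gal (4 s.f.). Final answer: 12.83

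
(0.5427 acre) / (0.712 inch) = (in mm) 1 acre = 4046.8564 m^2, so 0.5427 acre = 0.5427 * 4046.8564 = 2196.229 m^2. 1 inch = 0.0254 m, so 0.712 inch = 0.712 * 0.0254 = 0.0180848 m. Combine: 2196.229 m^2 / 0.0180848 m = 121440.6 m. 1 mm = 0.001 m, so 121440.6 m = 121440.6 / 0.001 = 1.214406e+08 mm ≈ 1.214e+08 mm (4 s.f.). Final answer: 1.214e+08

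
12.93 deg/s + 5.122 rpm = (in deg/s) 43.66. Check: 1 deg/s = 0.017453293 rad/s, so 12.93 deg/s = 12.93 * 0.017453293 = 0.22567107 rad/s. 1 rpm = 0.10471976 rad/s, so 5.122 rpm = 5.122 * 0.10471976 = 0.53637459 rad/s. Sum: 0.22567107 + 0.53637459 = 0.76204566 rad/s. 1 deg/s = 0.017453293 rad/s, so 0.76204566 rad/s = 0.76204566 / 0.017453293 = 43.662 deg/s ≈ 43.66 deg/s (4 s.f.).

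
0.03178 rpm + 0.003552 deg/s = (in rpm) 0.03237. Check: 1 rpm = 0.10471976 rad/s, so 0.03178 rpm = 0.03178 * 0.10471976 = 0.0033279938 rad/s. 1 deg/s = 0.017453293 rad/s, so 0.003552 deg/s = 0.003552 * 0.017453293 = 6.1994095e-05 rad/s. Sum: 0.0033279938 + 6.1994095e-05 = 0.0033899879 rad/s. 1 rpm = 0.10471976 rad/s, so 0.0033899879 rad/s = 0.0033899879 / 0.10471976 = 0.032372 rpm ≈ 0.03237 rpm (4 s.f.).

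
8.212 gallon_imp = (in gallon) 9.862. Check: 1 gallon_imp = 0.00454609 m^3, so 8.212 gallon_imp = 8.212 * 0.00454609 = 0.037332491 m^3. 1 gallon = 0.0037854118 m^3, so 0.037332491 m^3 = 0.037332491 / 0.0037854118 = 9.8622008 gallon ≈ 9.862 gallon (4 s.f.).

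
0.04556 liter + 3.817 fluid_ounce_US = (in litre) 0.1584. Check: 1 liter = 0.001 m^3, so 0.04556 liter = 0.04556 * 0.001 = 4.556e-05 m^3. 1 fluid_ounce_US = 2.957353e-05 m^3, so 3.817 fluid_ounce_US = 3.817 * 2.957353e-05 = 0.00011288216 m^3. Sum: 4.556e-05 + 0.00011288216 = 0.00015844216 m^3. 1 litre = 0.001 m^3, so 0.00015844216 m^3 = 0.00015844216 / 0.001 = 0.15844216 litre ≈ 0.1584 litre (4 s.f.).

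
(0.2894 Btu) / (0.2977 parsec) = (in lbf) 7.472e-15. Check: 1 Btu = 1055.0559 J, so 0.2894 Btu = 0.2894 * 1055.0559 = 305.33316 J. 1 parsec = 3.0856776e+16 m, so 0.2977 parsec = 0.2977 * 3.0856776e+16 = 9.1860622e+15 m. Combine: 305.33316 J / 9.1860622e+15 m = 3.3238743e-14 N. 1 lbf = 4.4482216 N, so 3.3238743e-14 N = 3.3238743e-14 / 4.4482216 = 7.4723668e-15 lbf ≈ 7.472e-15 lbf (4 s.f.).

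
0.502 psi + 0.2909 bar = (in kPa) 1 psi = 6894.7573 Pa, so 0.502 psi = 0.502 * 6894.7573 = 3461.1682 Pa. 1 bar = 100000 Pa, so 0.2909 bar = 0.2909 * 100000 = 29090 Pa. Sum: 3461.1682 + 29090 = 32551.168 Pa. 1 kPa = 1000 Pa, so 32551.168 Pa = 32551.168 / 1000 = 32.551168 kPa ≈ 32.55 kPa (4 s.f.). Final answer: 32.55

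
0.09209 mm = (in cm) 0.009209. Check: 1 mm = 0.001 m, so 0.09209 mm = 0.09209 * 0.001 = 9.209e-05 m. 1 cm = 0.01 m, so 9.209e-05 m = 9.209e-05 / 0.01 = 0.009209 cm.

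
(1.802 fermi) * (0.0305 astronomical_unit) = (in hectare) 1 fermi = 1e-15 m, so 1.802 fermi = 1.802 * 1e-15 = 1.802e-15 m. 1 astronomical_unit = 1.4959787e+11 m, so 0.0305 astronomical_unit = 0.0305 * 1.4959787e+11 = 4.5627351e+09 m. Combine: 1.802e-15 m * 4.5627351e+09 m = 8.2220486e-06 m^2. 1 hectare = 10000 m^2, so 8.2220486e-06 m^2 = 8.2220486e-06 / 10000 = 8.2220486e-10 hectare ≈ 8.222e-10 hectare (4 s.f.). Final answer: 8.222e-10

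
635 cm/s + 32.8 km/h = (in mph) 1 cm/s = 0.01 m/s, so 635 cm/s = 635 * 0.01 = 6.35 m/s. 1 km/h = 0.27777778 m/s, so 32.8 km/h = 32.8 * 0.27777778 = 9.1111111 m/s. Sum: 6.35 + 9.1111111 = 15.461111 m/s. 1 mph = 0.44704 m/s, so 15.461111 m/s = 15.461111 / 0.44704 = 34.585521 mph ≈ 34.59 mph (4 s.f.). Final answer: 34.59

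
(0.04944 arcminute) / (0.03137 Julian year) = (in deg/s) 1 arcminute = 0.00029088821 rad, so 0.04944 arcminute = 0.04944 * 0.00029088821 = 1.4381513e-05 rad. 1 Julian year = 31557600 s, so 0.03137 Julian year = 0.03137 * 31557600 = 989961.91 s. Combine: 1.4381513e-05 rad / 989961.91 s = 1.452734e-11 rad/s. 1 deg/s = 0.017453293 rad/s, so 1.452734e-11 rad/s = 1.452734e-11 / 0.017453293 = 8.3235526e-10 deg/s ≈ 8.324e-10 deg/s (4 s.f.). Final answer: 8.324e-10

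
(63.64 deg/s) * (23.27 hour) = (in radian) 1 deg/s = 0.017453293 rad/s, so 63.64 deg/s = 63.64 * 0.017453293 = 1.1107275 rad/s. 1 hour = 3600 s, so 23.27 hour = 23.27 * 3600 = 83772 s. Combine: 1.1107275 rad/s * 83772 s = 93047.867 rad. 93047.867 rad = 93047.867 radian ≈ 9.305e+04 radian (4 s.f.). Final answer: 9.305e+04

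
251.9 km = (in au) 1.684e-06. Check: 1 km = 1000 m, so 251.9 km = 251.9 * 1000 = 251900 m. 1 au = 1.4959787e+11 m, so 251900 m = 251900 / 1.4959787e+11 = 1.6838475e-06 au ≈ 1.684e-06 au (4 s.f.).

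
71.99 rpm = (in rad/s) 7.539. Check: 1 rpm = 0.10471976 rad/s, so 71.99 rpm = 71.99 * 0.10471976 = 7.5387752 rad/s. Result: 7.5387752 rad/s ≈ 7.539 rad/s (4 s.f.).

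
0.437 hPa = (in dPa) 1 hPa = 100 Pa, so 0.437 hPa = 0.437 * 100 = 43.7 Pa. 1 dPa = 0.1 Pa, so 43.7 Pa = 43.7 / 0.1 = 437 dPa. Final answer: 437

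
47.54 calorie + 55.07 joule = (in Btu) 0.2407. Check: 1 calorie = 4.184 J, so 47.54 calorie = 47.54 * 4.184 = 198.90736 J. 55.07 joule = 55.07 J. Sum: 198.90736 + 55.07 = 253.97736 J. 1 Btu = 1055.0559 J, so 253.97736 J = 253.97736 / 1055.0559 = 0.24072409 Btu ≈ 0.2407 Btu (4 s.f.).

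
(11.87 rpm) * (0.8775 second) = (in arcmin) 1 rpm = 0.10471976 rad/s, so 11.87 rpm = 11.87 * 0.10471976 = 1.2430235 rad/s. 0.8775 second = 0.8775 s. Combine: 1.2430235 rad/s * 0.8775 s = 1.0907531 rad. 1 arcmin = 0.00029088821 rad, so 1.0907531 rad = 1.0907531 / 0.00029088821 = 3749.733 arcmin ≈ 3750 arcmin (4 s.f.). Final answer: 3750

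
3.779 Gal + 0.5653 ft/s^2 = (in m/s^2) 1 Gal = 0.01 m/s^2, so 3.779 Gal = 3.779 * 0.01 = 0.03779 m/s^2. 1 ft/s^2 = 0.3048 m/s^2, so 0.5653 ft/s^2 = 0.5653 * 0.3048 = 0.17230344 m/s^2. Sum: 0.03779 + 0.17230344 = 0.21009344 m/s^2. Result: 0.21009344 m/s^2 ≈ 0.2101 m/s^2 (4 s.f.). Final answer: 0.2101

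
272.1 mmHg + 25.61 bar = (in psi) 1 mmHg = 133.32237 Pa, so 272.1 mmHg = 272.1 * 133.32237 = 36277.016 Pa. 1 bar = 100000 Pa, so 25.61 bar = 25.61 * 100000 = 2561000 Pa. Sum: 36277.016 + 2561000 = 2597277 Pa. 1 psi = 6894.7573 Pa, so 2597277 Pa = 2597277 / 6894.7573 = 376.70318 psi ≈ 376.7 psi (4 s.f.). Final answer: 376.7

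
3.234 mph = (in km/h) 5.205. Check: 1 mph = 0.44704 m/s, so 3.234 mph = 3.234 * 0.44704 = 1.4457274 m/s. 1 km/h = 0.27777778 m/s, so 1.4457274 m/s = 1.4457274 / 0.27777778 = 5.2046185 km/h ≈ 5.205 km/h (4 s.f.).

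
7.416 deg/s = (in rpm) 1.236. Check: 1 deg/s = 0.017453293 rad/s, so 7.416 deg/s = 7.416 * 0.017453293 = 0.12943362 rad/s. 1 rpm = 0.10471976 rad/s, so 0.12943362 rad/s = 0.12943362 / 0.10471976 = 1.236 rpm.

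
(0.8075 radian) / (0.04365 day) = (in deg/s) 0.8075 radian = 0.8075 rad. 1 day = 86400 s, so 0.04365 day = 0.04365 * 86400 = 3771.36 s. Combine: 0.8075 rad / 3771.36 s = 0.00021411374 rad/s. 1 deg/s = 0.017453293 rad/s, so 0.00021411374 rad/s = 0.00021411374 / 0.017453293 = 0.012267814 deg/s ≈ 0.01227 deg/s (4 s.f.). Final answer: 0.01227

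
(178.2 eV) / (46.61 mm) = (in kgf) 1 eV = 1.6021766e-19 J, so 178.2 eV = 178.2 * 1.6021766e-19 = 2.8550788e-17 J. 1 mm = 0.001 m, so 46.61 mm = 46.61 * 0.001 = 0.04661 m. Combine: 2.8550788e-17 J / 0.04661 m = 6.125464e-16 N. 1 kgf = 9.80665 N, so 6.125464e-16 N = 6.125464e-16 / 9.80665 = 6.2462349e-17 kgf ≈ 6.246e-17 kgf (4 s.f.). Final answer: 6.246e-17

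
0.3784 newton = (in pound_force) 0.08507. Check: 0.3784 newton = 0.3784 N. 1 pound_force = 4.4482216 N, so 0.3784 N = 0.3784 / 4.4482216 = 0.085067704 pound_force ≈ 0.08507 pound_force (4 s.f.).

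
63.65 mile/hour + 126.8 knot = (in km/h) 337.3. Check: 1 mile/hour = 0.44704 m/s, so 63.65 mile/hour = 63.65 * 0.44704 = 28.454096 m/s. 1 knot = 0.51444444 m/s, so 126.8 knot = 126.8 * 0.51444444 = 65.231556 m/s. Sum: 28.454096 + 65.231556 = 93.685652 m/s. 1 km/h = 0.27777778 m/s, so 93.685652 m/s = 93.685652 / 0.27777778 = 337.26835 km/h ≈ 337.3 km/h (4 s.f.).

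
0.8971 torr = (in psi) 1 torr = 133.32237 Pa, so 0.8971 torr = 0.8971 * 133.32237 = 119.6035 Pa. 1 psi = 6894.7573 Pa, so 119.6035 Pa = 119.6035 / 6894.7573 = 0.017347021 psi ≈ 0.01735 psi (4 s.f.). Final answer: 0.01735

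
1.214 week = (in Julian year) 1 week = 604800 s, so 1.214 week = 1.214 * 604800 = 734227.2 s. 1 Julian year = 31557600 s, so 734227.2 s = 734227.2 / 31557600 = 0.023266256 Julian year ≈ 0.02327 Julian year (4 s.f.). Final answer: 0.02327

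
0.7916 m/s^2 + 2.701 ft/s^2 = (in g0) 0.1647. Check: 0.7916 m/s^2 is already in m/s^2. 1 ft/s^2 = 0.3048 m/s^2, so 2.701 ft/s^2 = 2.701 * 0.3048 = 0.8232648 m/s^2. Sum: 0.7916 + 0.8232648 = 1.6148648 m/s^2. 1 g0 = 9.80665 m/s^2, so 1.6148648 m/s^2 = 1.6148648 / 9.80665 = 0.16467038 g0 ≈ 0.1647 g0 (4 s.f.).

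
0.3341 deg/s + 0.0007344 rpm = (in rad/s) 0.005908. Check: 1 deg/s = 0.017453293 rad/s, so 0.3341 deg/s = 0.3341 * 0.017453293 = 0.005831145 rad/s. 1 rpm = 0.10471976 rad/s, so 0.0007344 rpm = 0.0007344 * 0.10471976 = 7.6906188e-05 rad/s. Sum: 0.005831145 + 7.6906188e-05 = 0.0059080512 rad/s. Result: 0.0059080512 rad/s ≈ 0.005908 rad/s (4 s.f.).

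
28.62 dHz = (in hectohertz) 1 dHz = 0.1 Hz, so 28.62 dHz = 28.62 * 0.1 = 2.862 Hz. 1 hectohertz = 100 Hz, so 2.862 Hz = 2.862 / 100 = 0.02862 hectohertz. Final answer: 0.02862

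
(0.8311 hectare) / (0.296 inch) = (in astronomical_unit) 7.389e-06. Check: 1 hectare = 10000 m^2, so 0.8311 hectare = 0.8311 * 10000 = 8311 m^2. 1 inch = 0.0254 m, so 0.296 inch = 0.296 * 0.0254 = 0.0075184 m. Combine: 8311 m^2 / 0.0075184 m = 1105421.4 m. 1 astronomical_unit = 1.4959787e+11 m, so 1105421.4 m = 1105421.4 / 1.4959787e+11 = 7.3892854e-06 astronomical_unit ≈ 7.389e-06 astronomical_unit (4 s.f.).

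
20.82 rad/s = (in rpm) 198.8. Check: 1 rpm = 0.10471976 rad/s, so 20.82 rad/s = 20.82 / 0.10471976 = 198.81635 rpm ≈ 198.8 rpm (4 s.f.).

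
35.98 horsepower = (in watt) 1 horsepower = 745.69987 W, so 35.98 horsepower = 35.98 * 745.69987 = 26830.281 W. 26830.281 W = 26830.281 watt ≈ 2.683e+04 watt (4 s.f.). Final answer: 2.683e+04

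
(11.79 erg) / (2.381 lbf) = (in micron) 1 erg = 1e-07 J, so 11.79 erg = 11.79 * 1e-07 = 1.179e-06 J. 1 lbf = 4.4482216 N, so 2.381 lbf = 2.381 * 4.4482216 = 10.591216 N. Combine: 1.179e-06 J / 10.591216 N = 1.1131867e-07 m. 1 micron = 1e-06 m, so 1.1131867e-07 m = 1.1131867e-07 / 1e-06 = 0.11131867 micron ≈ 0.1113 micron (4 s.f.). Final answer: 0.1113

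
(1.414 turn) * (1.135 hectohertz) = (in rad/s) 1 turn = 6.2831853 rad, so 1.414 turn = 1.414 * 6.2831853 = 8.884424 rad. 1 hectohertz = 100 Hz, so 1.135 hectohertz = 1.135 * 100 = 113.5 Hz. Combine: 8.884424 rad * 113.5 Hz = 1008.3821 rad/s. Result: 1008.3821 rad/s ≈ 1008 rad/s (4 s.f.). Final answer: 1008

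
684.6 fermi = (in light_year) 7.236e-29. Check: 1 fermi = 1e-15 m, so 684.6 fermi = 684.6 * 1e-15 = 6.846e-13 m. 1 light_year = 9.4607305e+15 m, so 6.846e-13 m = 6.846e-13 / 9.4607305e+15 = 7.2362277e-29 light_year ≈ 7.236e-29 light_year (4 s.f.).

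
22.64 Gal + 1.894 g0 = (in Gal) 1 Gal = 0.01 m/s^2, so 22.64 Gal = 22.64 * 0.01 = 0.2264 m/s^2. 1 g0 = 9.80665 m/s^2, so 1.894 g0 = 1.894 * 9.80665 = 18.573795 m/s^2. Sum: 0.2264 + 18.573795 = 18.800195 m/s^2. 1 Gal = 0.01 m/s^2, so 18.800195 m/s^2 = 18.800195 / 0.01 = 1880.0195 Gal ≈ 1880 Gal (4 s.f.). Final answer: 1880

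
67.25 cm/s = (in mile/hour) 1.504. Check: 1 cm/s = 0.01 m/s, so 67.25 cm/s = 67.25 * 0.01 = 0.6725 m/s. 1 mile/hour = 0.44704 m/s, so 0.6725 m/s = 0.6725 / 0.44704 = 1.5043397 mile/hour ≈ 1.504 mile/hour (4 s.f.).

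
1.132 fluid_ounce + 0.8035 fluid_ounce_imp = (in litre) 0.05631. Check: 1 fluid_ounce = 2.957353e-05 m^3, so 1.132 fluid_ounce = 1.132 * 2.957353e-05 = 3.3477235e-05 m^3. 1 fluid_ounce_imp = 2.8413063e-05 m^3, so 0.8035 fluid_ounce_imp = 0.8035 * 2.8413063e-05 = 2.2829896e-05 m^3. Sum: 3.3477235e-05 + 2.2829896e-05 = 5.6307131e-05 m^3. 1 litre = 0.001 m^3, so 5.6307131e-05 m^3 = 5.6307131e-05 / 0.001 = 0.056307131 litre ≈ 0.05631 litre (4 s.f.).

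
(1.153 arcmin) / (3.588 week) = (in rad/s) 1.546e-10. Check: 1 arcmin = 0.00029088821 rad, so 1.153 arcmin = 1.153 * 0.00029088821 = 0.0003353941 rad. 1 week = 604800 s, so 3.588 week = 3.588 * 604800 = 2170022.4 s. Combine: 0.0003353941 rad / 2170022.4 s = 1.545579e-10 rad/s. Result: 1.545579e-10 rad/s ≈ 1.546e-10 rad/s (4 s.f.).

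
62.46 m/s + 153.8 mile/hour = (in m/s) 131.2. Check: 62.46 m/s is already in m/s. 1 mile/hour = 0.44704 m/s, so 153.8 mile/hour = 153.8 * 0.44704 = 68.754752 m/s. Sum: 62.46 + 68.754752 = 131.21475 m/s. Result: 131.21475 m/s ≈ 131.2 m/s (4 s.f.).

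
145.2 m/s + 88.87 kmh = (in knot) 145.2 m/s is already in m/s. 1 kmh = 0.27777778 m/s, so 88.87 kmh = 88.87 * 0.27777778 = 24.686111 m/s. Sum: 145.2 + 24.686111 = 169.88611 m/s. 1 knot = 0.51444444 m/s, so 169.88611 m/s = 169.88611 / 0.51444444 = 330.23218 knot ≈ 330.2 knot (4 s.f.). Final answer: 330.2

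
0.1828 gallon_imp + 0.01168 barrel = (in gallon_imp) 1 gallon_imp = 0.00454609 m^3, so 0.1828 gallon_imp = 0.1828 * 0.00454609 = 0.00083102525 m^3. 1 barrel = 0.15898729 m^3, so 0.01168 barrel = 0.01168 * 0.15898729 = 0.0018569716 m^3. Sum: 0.00083102525 + 0.0018569716 = 0.0026879969 m^3. 1 gallon_imp = 0.00454609 m^3, so 0.0026879969 m^3 = 0.0026879969 / 0.00454609 = 0.59127665 gallon_imp ≈ 0.5913 gallon_imp (4 s.f.). Final answer: 0.5913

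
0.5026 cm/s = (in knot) 1 cm/s = 0.01 m/s, so 0.5026 cm/s = 0.5026 * 0.01 = 0.005026 m/s. 1 knot = 0.51444444 m/s, so 0.005026 m/s = 0.005026 / 0.51444444 = 0.0097697624 knot ≈ 0.00977 knot (4 s.f.). Final answer: 0.00977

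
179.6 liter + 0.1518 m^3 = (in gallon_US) 1 liter = 0.001 m^3, so 179.6 liter = 179.6 * 0.001 = 0.1796 m^3. 0.1518 m^3 is already in m^3. Sum: 0.1796 + 0.1518 = 0.3314 m^3. 1 gallon_US = 0.0037854118 m^3, so 0.3314 m^3 = 0.3314 / 0.0037854118 = 87.546618 gallon_US ≈ 87.55 gallon_US (4 s.f.). Final answer: 87.55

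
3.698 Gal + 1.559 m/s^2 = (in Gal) 1 Gal = 0.01 m/s^2, so 3.698 Gal = 3.698 * 0.01 = 0.03698 m/s^2. 1.559 m/s^2 is already in m/s^2. Sum: 0.03698 + 1.559 = 1.59598 m/s^2. 1 Gal = 0.01 m/s^2, so 1.59598 m/s^2 = 1.59598 / 0.01 = 159.598 Gal ≈ 159.6 Gal (4 s.f.). Final answer: 159.6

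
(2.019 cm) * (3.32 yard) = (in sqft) 0.6598. Check: 1 cm = 0.01 m, so 2.019 cm = 2.019 * 0.01 = 0.02019 m. 1 yard = 0.9144 m, so 3.32 yard = 3.32 * 0.9144 = 3.035808 m. Combine: 0.02019 m * 3.035808 m = 0.061292964 m^2. 1 sqft = 0.09290304 m^2, so 0.061292964 m^2 = 0.061292964 / 0.09290304 = 0.65975197 sqft ≈ 0.6598 sqft (4 s.f.).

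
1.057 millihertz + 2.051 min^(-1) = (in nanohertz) 3.524e+07. Check: 1 millihertz = 0.001 Hz, so 1.057 millihertz = 1.057 * 0.001 = 0.001057 Hz. 1 min^(-1) = 0.016666667 Hz, so 2.051 min^(-1) = 2.051 * 0.016666667 = 0.034183333 Hz. Sum: 0.001057 + 0.034183333 = 0.035240333 Hz. 1 nanohertz = 1e-09 Hz, so 0.035240333 Hz = 0.035240333 / 1e-09 = 35240333 nanohertz ≈ 3.524e+07 nanohertz (4 s.f.).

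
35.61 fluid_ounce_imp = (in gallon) 1 fluid_ounce_imp = 2.8413063e-05 m^3, so 35.61 fluid_ounce_imp = 35.61 * 2.8413063e-05 = 0.0010117892 m^3. 1 gallon = 0.0037854118 m^3, so 0.0010117892 m^3 = 0.0010117892 / 0.0037854118 = 0.26728642 gallon ≈ 0.2673 gallon (4 s.f.). Final answer: 0.2673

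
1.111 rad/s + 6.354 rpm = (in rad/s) 1.111 rad/s is already in rad/s. 1 rpm = 0.10471976 rad/s, so 6.354 rpm = 6.354 * 0.10471976 = 0.66538932 rad/s. Sum: 1.111 + 0.66538932 = 1.7763893 rad/s. Result: 1.7763893 rad/s ≈ 1.776 rad/s (4 s.f.). Final answer: 1.776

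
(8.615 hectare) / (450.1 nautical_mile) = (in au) 1 hectare = 10000 m^2, so 8.615 hectare = 8.615 * 10000 = 86150 m^2. 1 nautical_mile = 1852 m, so 450.1 nautical_mile = 450.1 * 1852 = 833585.2 m. Combine: 86150 m^2 / 833585.2 m = 0.10334876 m. 1 au = 1.4959787e+11 m, so 0.10334876 m = 0.10334876 / 1.4959787e+11 = 6.9084382e-13 au ≈ 6.908e-13 au (4 s.f.). Final answer: 6.908e-13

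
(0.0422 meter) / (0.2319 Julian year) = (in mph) 0.0422 meter = 0.0422 m. 1 Julian year = 31557600 s, so 0.2319 Julian year = 0.2319 * 31557600 = 7318207.4 s. Combine: 0.0422 m / 7318207.4 s = 5.7664394e-09 m/s. 1 mph = 0.44704 m/s, so 5.7664394e-09 m/s = 5.7664394e-09 / 0.44704 = 1.2899158e-08 mph ≈ 1.29e-08 mph (4 s.f.). Final answer: 1.29e-08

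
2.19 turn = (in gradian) 876. Check: 1 turn = 6.2831853 rad, so 2.19 turn = 2.19 * 6.2831853 = 13.760176 rad. 1 gradian = 0.015707963 rad, so 13.760176 rad = 13.760176 / 0.015707963 = 876 gradian.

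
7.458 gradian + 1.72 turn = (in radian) 1 gradian = 0.015707963 rad, so 7.458 gradian = 7.458 * 0.015707963 = 0.11714999 rad. 1 turn = 6.2831853 rad, so 1.72 turn = 1.72 * 6.2831853 = 10.807079 rad. Sum: 0.11714999 + 10.807079 = 10.924229 rad. 10.924229 rad = 10.924229 radian ≈ 10.92 radian (4 s.f.). Final answer: 10.92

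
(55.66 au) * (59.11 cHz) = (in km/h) 1 au = 1.4959787e+11 m, so 55.66 au = 55.66 * 1.4959787e+11 = 8.3266175e+12 m. 1 cHz = 0.01 Hz, so 59.11 cHz = 59.11 * 0.01 = 0.5911 Hz. Combine: 8.3266175e+12 m * 0.5911 Hz = 4.9218636e+12 m/s. 1 km/h = 0.27777778 m/s, so 4.9218636e+12 m/s = 4.9218636e+12 / 0.27777778 = 1.7718709e+13 km/h ≈ 1.772e+13 km/h (4 s.f.). Final answer: 1.772e+13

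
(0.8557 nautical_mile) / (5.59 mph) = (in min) 10.57. Check: 1 nautical_mile = 1852 m, so 0.8557 nautical_mile = 0.8557 * 1852 = 1584.7564 m. 1 mph = 0.44704 m/s, so 5.59 mph = 5.59 * 0.44704 = 2.4989536 m/s. Combine: 1584.7564 m / 2.4989536 m/s = 634.168 s. 1 min = 60 s, so 634.168 s = 634.168 / 60 = 10.569467 min ≈ 10.57 min (4 s.f.).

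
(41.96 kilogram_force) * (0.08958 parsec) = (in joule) 1 kilogram_force = 9.80665 N, so 41.96 kilogram_force = 41.96 * 9.80665 = 411.48703 N. 1 parsec = 3.0856776e+16 m, so 0.08958 parsec = 0.08958 * 3.0856776e+16 = 2.76415e+15 m. Combine: 411.48703 N * 2.76415e+15 m = 1.1374119e+18 J. 1.1374119e+18 J = 1.1374119e+18 joule ≈ 1.137e+18 joule (4 s.f.). Final answer: 1.137e+18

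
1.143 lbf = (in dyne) 1 lbf = 4.4482216 N, so 1.143 lbf = 1.143 * 4.4482216 = 5.0843173 N. 1 dyne = 1e-05 N, so 5.0843173 N = 5.0843173 / 1e-05 = 508431.73 dyne ≈ 5.084e+05 dyne (4 s.f.). Final answer: 5.084e+05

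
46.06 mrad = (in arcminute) 158.3. Check: 1 mrad = 0.001 rad, so 46.06 mrad = 46.06 * 0.001 = 0.04606 rad. 1 arcminute = 0.00029088821 rad, so 0.04606 rad = 0.04606 / 0.00029088821 = 158.34262 arcminute ≈ 158.3 arcminute (4 s.f.).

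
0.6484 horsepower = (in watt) 1 horsepower = 745.69987 W, so 0.6484 horsepower = 0.6484 * 745.69987 = 483.5118 W. 483.5118 W = 483.5118 watt ≈ 483.5 watt (4 s.f.). Final answer: 483.5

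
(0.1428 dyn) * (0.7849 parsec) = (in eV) 2.159e+29. Check: 1 dyn = 1e-05 N, so 0.1428 dyn = 0.1428 * 1e-05 = 1.428e-06 N. 1 parsec = 3.0856776e+16 m, so 0.7849 parsec = 0.7849 * 3.0856776e+16 = 2.4219483e+16 m. Combine: 1.428e-06 N * 2.4219483e+16 m = 3.4585422e+10 J. 1 eV = 1.6021766e-19 J, so 3.4585422e+10 J = 3.4585422e+10 / 1.6021766e-19 = 2.1586523e+29 eV ≈ 2.159e+29 eV (4 s.f.).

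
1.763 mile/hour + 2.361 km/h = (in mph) 1 mile/hour = 0.44704 m/s, so 1.763 mile/hour = 1.763 * 0.44704 = 0.78813152 m/s. 1 km/h = 0.27777778 m/s, so 2.361 km/h = 2.361 * 0.27777778 = 0.65583333 m/s. Sum: 0.78813152 + 0.65583333 = 1.4439649 m/s. 1 mph = 0.44704 m/s, so 1.4439649 m/s = 1.4439649 / 0.44704 = 3.2300574 mph ≈ 3.23 mph (4 s.f.). Final answer: 3.23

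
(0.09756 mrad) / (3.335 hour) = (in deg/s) 4.656e-07. Check: 1 mrad = 0.001 rad, so 0.09756 mrad = 0.09756 * 0.001 = 9.756e-05 rad. 1 hour = 3600 s, so 3.335 hour = 3.335 * 3600 = 12006 s. Combine: 9.756e-05 rad / 12006 s = 8.125937e-09 rad/s. 1 deg/s = 0.017453293 rad/s, so 8.125937e-09 rad/s = 8.125937e-09 / 0.017453293 = 4.655819e-07 deg/s ≈ 4.656e-07 deg/s (4 s.f.).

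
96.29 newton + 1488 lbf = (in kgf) 684.8. Check: 96.29 newton = 96.29 N. 1 lbf = 4.4482216 N, so 1488 lbf = 1488 * 4.4482216 = 6618.9538 N. Sum: 96.29 + 6618.9538 = 6715.2438 N. 1 kgf = 9.80665 N, so 6715.2438 N = 6715.2438 / 9.80665 = 684.76429 kgf ≈ 684.8 kgf (4 s.f.).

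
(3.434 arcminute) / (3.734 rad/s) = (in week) 1 arcminute = 0.00029088821 rad, so 3.434 arcminute = 3.434 * 0.00029088821 = 0.00099891011 rad. 3.734 rad/s is already in rad/s. Combine: 0.00099891011 rad / 3.734 rad/s = 0.00026751744 s. 1 week = 604800 s, so 0.00026751744 s = 0.00026751744 / 604800 = 4.423238e-10 week ≈ 4.423e-10 week (4 s.f.). Final answer: 4.423e-10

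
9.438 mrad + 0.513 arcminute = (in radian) 0.009587. Check: 1 mrad = 0.001 rad, so 9.438 mrad = 9.438 * 0.001 = 0.009438 rad. 1 arcminute = 0.00029088821 rad, so 0.513 arcminute = 0.513 * 0.00029088821 = 0.00014922565 rad. Sum: 0.009438 + 0.00014922565 = 0.0095872257 rad. 0.0095872257 rad = 0.0095872257 radian ≈ 0.009587 radian (4 s.f.).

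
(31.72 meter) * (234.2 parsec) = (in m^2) 31.72 meter = 31.72 m. 1 parsec = 3.0856776e+16 m, so 234.2 parsec = 234.2 * 3.0856776e+16 = 7.2266569e+18 m. Combine: 31.72 m * 7.2266569e+18 m = 2.2922956e+20 m^2. Result: 2.2922956e+20 m^2 ≈ 2.292e+20 m^2 (4 s.f.). Final answer: 2.292e+20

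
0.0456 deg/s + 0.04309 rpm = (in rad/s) 1 deg/s = 0.017453293 rad/s, so 0.0456 deg/s = 0.0456 * 0.017453293 = 0.00079587014 rad/s. 1 rpm = 0.10471976 rad/s, so 0.04309 rpm = 0.04309 * 0.10471976 = 0.0045123742 rad/s. Sum: 0.00079587014 + 0.0045123742 = 0.0053082444 rad/s. Result: 0.0053082444 rad/s ≈ 0.005308 rad/s (4 s.f.). Final answer: 0.005308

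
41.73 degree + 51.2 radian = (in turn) 8.265. Check: 1 degree = 0.017453293 rad, so 41.73 degree = 41.73 * 0.017453293 = 0.7283259 rad. 51.2 radian = 51.2 rad. Sum: 0.7283259 + 51.2 = 51.928326 rad. 1 turn = 6.2831853 rad, so 51.928326 rad = 51.928326 / 6.2831853 = 8.2646498 turn ≈ 8.265 turn (4 s.f.).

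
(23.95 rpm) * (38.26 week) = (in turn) 9.237e+06. Check: 1 rpm = 0.10471976 rad/s, so 23.95 rpm = 23.95 * 0.10471976 = 2.5080381 rad/s. 1 week = 604800 s, so 38.26 week = 38.26 * 604800 = 23139648 s. Combine: 2.5080381 rad/s * 23139648 s = 58035120 rad. 1 turn = 6.2831853 rad, so 58035120 rad = 58035120 / 6.2831853 = 9236576.2 turn ≈ 9.237e+06 turn (4 s.f.).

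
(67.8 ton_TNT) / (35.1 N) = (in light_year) 8.543e-07. Check: 1 ton_TNT = 4.184e+09 J, so 67.8 ton_TNT = 67.8 * 4.184e+09 = 2.836752e+11 J. 35.1 N is already in N. Combine: 2.836752e+11 J / 35.1 N = 8.0819145e+09 m. 1 light_year = 9.4607305e+15 m, so 8.0819145e+09 m = 8.0819145e+09 / 9.4607305e+15 = 8.5425904e-07 light_year ≈ 8.543e-07 light_year (4 s.f.).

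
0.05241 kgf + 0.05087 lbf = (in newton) 1 kgf = 9.80665 N, so 0.05241 kgf = 0.05241 * 9.80665 = 0.51396653 N. 1 lbf = 4.4482216 N, so 0.05087 lbf = 0.05087 * 4.4482216 = 0.22628103 N. Sum: 0.51396653 + 0.22628103 = 0.74024756 N. 0.74024756 N = 0.74024756 newton ≈ 0.7402 newton (4 s.f.). Final answer: 0.7402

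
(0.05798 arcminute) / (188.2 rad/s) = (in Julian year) 1 arcminute = 0.00029088821 rad, so 0.05798 arcminute = 0.05798 * 0.00029088821 = 1.6865698e-05 rad. 188.2 rad/s is already in rad/s. Combine: 1.6865698e-05 rad / 188.2 rad/s = 8.9615825e-08 s. 1 Julian year = 31557600 s, so 8.9615825e-08 s = 8.9615825e-08 / 31557600 = 2.8397541e-15 Julian year ≈ 2.84e-15 Julian year (4 s.f.). Final answer: 2.84e-15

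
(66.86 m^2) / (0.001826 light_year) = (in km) 66.86 m^2 is already in m^2. 1 light_year = 9.4607305e+15 m, so 0.001826 light_year = 0.001826 * 9.4607305e+15 = 1.7275294e+13 m. Combine: 66.86 m^2 / 1.7275294e+13 m = 3.870267e-12 m. 1 km = 1000 m, so 3.870267e-12 m = 3.870267e-12 / 1000 = 3.870267e-15 km ≈ 3.87e-15 km (4 s.f.). Final answer: 3.87e-15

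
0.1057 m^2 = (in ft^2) 1 ft^2 = 0.09290304 m^2, so 0.1057 m^2 = 0.1057 / 0.09290304 = 1.1377453 ft^2 ≈ 1.138 ft^2 (4 s.f.). Final answer: 1.138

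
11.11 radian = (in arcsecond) 11.11 radian = 11.11 rad. 1 arcsecond = 4.8481368e-06 rad, so 11.11 rad = 11.11 / 4.8481368e-06 = 2291602 arcsecond ≈ 2.292e+06 arcsecond (4 s.f.). Final answer: 2.292e+06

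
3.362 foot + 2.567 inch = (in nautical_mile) 1 foot = 0.3048 m, so 3.362 foot = 3.362 * 0.3048 = 1.0247376 m. 1 inch = 0.0254 m, so 2.567 inch = 2.567 * 0.0254 = 0.0652018 m. Sum: 1.0247376 + 0.0652018 = 1.0899394 m. 1 nautical_mile = 1852 m, so 1.0899394 m = 1.0899394 / 1852 = 0.00058852019 nautical_mile ≈ 0.0005885 nautical_mile (4 s.f.). Final answer: 0.0005885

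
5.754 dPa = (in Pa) 0.5754. Check: 1 dPa = 0.1 Pa, so 5.754 dPa = 5.754 * 0.1 = 0.5754 Pa. Result: 0.5754 Pa.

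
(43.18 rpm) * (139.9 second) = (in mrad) 1 rpm = 0.10471976 rad/s, so 43.18 rpm = 43.18 * 0.10471976 = 4.521799 rad/s. 139.9 second = 139.9 s. Combine: 4.521799 rad/s * 139.9 s = 632.59968 rad. 1 mrad = 0.001 rad, so 632.59968 rad = 632.59968 / 0.001 = 632599.68 mrad ≈ 6.326e+05 mrad (4 s.f.). Final answer: 6.326e+05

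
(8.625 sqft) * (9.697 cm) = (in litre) 77.7. Check: 1 sqft = 0.09290304 m^2, so 8.625 sqft = 8.625 * 0.09290304 = 0.80128872 m^2. 1 cm = 0.01 m, so 9.697 cm = 9.697 * 0.01 = 0.09697 m. Combine: 0.80128872 m^2 * 0.09697 m = 0.077700967 m^3. 1 litre = 0.001 m^3, so 0.077700967 m^3 = 0.077700967 / 0.001 = 77.700967 litre ≈ 77.7 litre (4 s.f.).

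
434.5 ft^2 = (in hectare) 0.004037. Check: 1 ft^2 = 0.09290304 m^2, so 434.5 ft^2 = 434.5 * 0.09290304 = 40.366371 m^2. 1 hectare = 10000 m^2, so 40.366371 m^2 = 40.366371 / 10000 = 0.0040366371 hectare ≈ 0.004037 hectare (4 s.f.).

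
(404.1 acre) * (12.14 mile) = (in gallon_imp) 1 acre = 4046.8564 m^2, so 404.1 acre = 404.1 * 4046.8564 = 1635334.7 m^2. 1 mile = 1609.344 m, so 12.14 mile = 12.14 * 1609.344 = 19537.436 m. Combine: 1635334.7 m^2 * 19537.436 m = 3.1950247e+10 m^3. 1 gallon_imp = 0.00454609 m^3, so 3.1950247e+10 m^3 = 3.1950247e+10 / 0.00454609 = 7.0280718e+12 gallon_imp ≈ 7.028e+12 gallon_imp (4 s.f.). Final answer: 7.028e+12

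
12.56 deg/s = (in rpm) 1 deg/s = 0.017453293 rad/s, so 12.56 deg/s = 12.56 * 0.017453293 = 0.21921335 rad/s. 1 rpm = 0.10471976 rad/s, so 0.21921335 rad/s = 0.21921335 / 0.10471976 = 2.0933333 rpm ≈ 2.093 rpm (4 s.f.). Final answer: 2.093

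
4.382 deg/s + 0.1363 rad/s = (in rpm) 1 deg/s = 0.017453293 rad/s, so 4.382 deg/s = 4.382 * 0.017453293 = 0.076480328 rad/s. 0.1363 rad/s is already in rad/s. Sum: 0.076480328 + 0.1363 = 0.21278033 rad/s. 1 rpm = 0.10471976 rad/s, so 0.21278033 rad/s = 0.21278033 / 0.10471976 = 2.0319025 rpm ≈ 2.032 rpm (4 s.f.). Final answer: 2.032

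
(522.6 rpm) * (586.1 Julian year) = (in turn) 1.611e+11. Check: 1 rpm = 0.10471976 rad/s, so 522.6 rpm = 522.6 * 0.10471976 = 54.726544 rad/s. 1 Julian year = 31557600 s, so 586.1 Julian year = 586.1 * 31557600 = 1.8495909e+10 s. Combine: 54.726544 rad/s * 1.8495909e+10 s = 1.0122172e+12 rad. 1 turn = 6.2831853 rad, so 1.0122172e+12 rad = 1.0122172e+12 / 6.2831853 = 1.6109937e+11 turn ≈ 1.611e+11 turn (4 s.f.).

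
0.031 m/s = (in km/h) 0.1116. Check: 1 km/h = 0.27777778 m/s, so 0.031 m/s = 0.031 / 0.27777778 = 0.1116 km/h.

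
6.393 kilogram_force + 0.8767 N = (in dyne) 1 kilogram_force = 9.80665 N, so 6.393 kilogram_force = 6.393 * 9.80665 = 62.693913 N. 0.8767 N is already in N. Sum: 62.693913 + 0.8767 = 63.570613 N. 1 dyne = 1e-05 N, so 63.570613 N = 63.570613 / 1e-05 = 6357061.3 dyne ≈ 6.357e+06 dyne (4 s.f.). Final answer: 6.357e+06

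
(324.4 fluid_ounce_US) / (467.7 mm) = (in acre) 5.069e-06. Check: 1 fluid_ounce_US = 2.957353e-05 m^3, so 324.4 fluid_ounce_US = 324.4 * 2.957353e-05 = 0.009593653 m^3. 1 mm = 0.001 m, so 467.7 mm = 467.7 * 0.001 = 0.4677 m. Combine: 0.009593653 m^3 / 0.4677 m = 0.020512408 m^2. 1 acre = 4046.8564 m^2, so 0.020512408 m^2 = 0.020512408 / 4046.8564 = 5.0687263e-06 acre ≈ 5.069e-06 acre (4 s.f.).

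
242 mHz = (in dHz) 2.42. Check: 1 mHz = 0.001 Hz, so 242 mHz = 242 * 0.001 = 0.242 Hz. 1 dHz = 0.1 Hz, so 0.242 Hz = 0.242 / 0.1 = 2.42 dHz.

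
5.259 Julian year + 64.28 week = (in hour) 1 Julian year = 31557600 s, so 5.259 Julian year = 5.259 * 31557600 = 1.6596142e+08 s. 1 week = 604800 s, so 64.28 week = 64.28 * 604800 = 38876544 s. Sum: 1.6596142e+08 + 38876544 = 2.0483796e+08 s. 1 hour = 3600 s, so 2.0483796e+08 s = 2.0483796e+08 / 3600 = 56899.434 hour ≈ 5.69e+04 hour (4 s.f.). Final answer: 5.69e+04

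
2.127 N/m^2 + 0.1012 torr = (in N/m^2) 2.127 N/m^2 = 2.127 Pa. 1 torr = 133.32237 Pa, so 0.1012 torr = 0.1012 * 133.32237 = 13.492224 Pa. Sum: 2.127 + 13.492224 = 15.619224 Pa. 15.619224 Pa = 15.619224 N/m^2 ≈ 15.62 N/m^2 (4 s.f.). Final answer: 15.62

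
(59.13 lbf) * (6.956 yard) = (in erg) 1 lbf = 4.4482216 N, so 59.13 lbf = 59.13 * 4.4482216 = 263.02334 N. 1 yard = 0.9144 m, so 6.956 yard = 6.956 * 0.9144 = 6.3605664 m. Combine: 263.02334 N * 6.3605664 m = 1672.9774 J. 1 erg = 1e-07 J, so 1672.9774 J = 1672.9774 / 1e-07 = 1.6729774e+10 erg ≈ 1.673e+10 erg (4 s.f.). Final answer: 1.673e+10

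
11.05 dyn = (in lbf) 1 dyn = 1e-05 N, so 11.05 dyn = 11.05 * 1e-05 = 0.0001105 N. 1 lbf = 4.4482216 N, so 0.0001105 N = 0.0001105 / 4.4482216 = 2.4841388e-05 lbf ≈ 2.484e-05 lbf (4 s.f.). Final answer: 2.484e-05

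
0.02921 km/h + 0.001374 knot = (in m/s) 0.008821. Check: 1 km/h = 0.27777778 m/s, so 0.02921 km/h = 0.02921 * 0.27777778 = 0.0081138889 m/s. 1 knot = 0.51444444 m/s, so 0.001374 knot = 0.001374 * 0.51444444 = 0.00070684667 m/s. Sum: 0.0081138889 + 0.00070684667 = 0.0088207356 m/s. Result: 0.0088207356 m/s ≈ 0.008821 m/s (4 s.f.).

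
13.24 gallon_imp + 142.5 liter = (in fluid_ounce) 1 gallon_imp = 0.00454609 m^3, so 13.24 gallon_imp = 13.24 * 0.00454609 = 0.060190232 m^3. 1 liter = 0.001 m^3, so 142.5 liter = 142.5 * 0.001 = 0.1425 m^3. Sum: 0.060190232 + 0.1425 = 0.20269023 m^3. 1 fluid_ounce = 2.957353e-05 m^3, so 0.20269023 m^3 = 0.20269023 / 2.957353e-05 = 6853.7721 fluid_ounce ≈ 6854 fluid_ounce (4 s.f.). Final answer: 6854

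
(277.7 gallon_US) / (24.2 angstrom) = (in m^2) 1 gallon_US = 0.0037854118 m^3, so 277.7 gallon_US = 277.7 * 0.0037854118 = 1.0512089 m^3. 1 angstrom = 1e-10 m, so 24.2 angstrom = 24.2 * 1e-10 = 2.42e-09 m. Combine: 1.0512089 m^3 / 2.42e-09 m = 4.3438382e+08 m^2. Result: 4.3438382e+08 m^2 ≈ 4.344e+08 m^2 (4 s.f.). Final answer: 4.344e+08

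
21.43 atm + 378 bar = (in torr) 1 atm = 101325 Pa, so 21.43 atm = 21.43 * 101325 = 2171394.8 Pa. 1 bar = 100000 Pa, so 378 bar = 378 * 100000 = 37800000 Pa. Sum: 2171394.8 + 37800000 = 39971395 Pa. 1 torr = 133.32237 Pa, so 39971395 Pa = 39971395 / 133.32237 = 299810.12 torr ≈ 2.998e+05 torr (4 s.f.). Final answer: 2.998e+05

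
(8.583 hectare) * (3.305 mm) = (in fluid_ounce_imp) 9.984e+06. Check: 1 hectare = 10000 m^2, so 8.583 hectare = 8.583 * 10000 = 85830 m^2. 1 mm = 0.001 m, so 3.305 mm = 3.305 * 0.001 = 0.003305 m. Combine: 85830 m^2 * 0.003305 m = 283.66815 m^3. 1 fluid_ounce_imp = 2.8413063e-05 m^3, so 283.66815 m^3 = 283.66815 / 2.8413063e-05 = 9983723.2 fluid_ounce_imp ≈ 9.984e+06 fluid_ounce_imp (4 s.f.).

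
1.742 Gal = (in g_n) 1 Gal = 0.01 m/s^2, so 1.742 Gal = 1.742 * 0.01 = 0.01742 m/s^2. 1 g_n = 9.80665 m/s^2, so 0.01742 m/s^2 = 0.01742 / 9.80665 = 0.0017763456 g_n ≈ 0.001776 g_n (4 s.f.). Final answer: 0.001776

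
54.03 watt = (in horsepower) 54.03 watt = 54.03 W. 1 horsepower = 745.69987 W, so 54.03 W = 54.03 / 745.69987 = 0.072455424 horsepower ≈ 0.07246 horsepower (4 s.f.). Final answer: 0.07246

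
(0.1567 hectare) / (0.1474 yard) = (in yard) 1 hectare = 10000 m^2, so 0.1567 hectare = 0.1567 * 10000 = 1567 m^2. 1 yard = 0.9144 m, so 0.1474 yard = 0.1474 * 0.9144 = 0.13478256 m. Combine: 1567 m^2 / 0.13478256 m = 11626.133 m. 1 yard = 0.9144 m, so 11626.133 m = 11626.133 / 0.9144 = 12714.494 yard ≈ 1.271e+04 yard (4 s.f.). Final answer: 1.271e+04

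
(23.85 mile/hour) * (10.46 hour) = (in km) 1 mile/hour = 0.44704 m/s, so 23.85 mile/hour = 23.85 * 0.44704 = 10.661904 m/s. 1 hour = 3600 s, so 10.46 hour = 10.46 * 3600 = 37656 s. Combine: 10.661904 m/s * 37656 s = 401484.66 m. 1 km = 1000 m, so 401484.66 m = 401484.66 / 1000 = 401.48466 km ≈ 401.5 km (4 s.f.). Final answer: 401.5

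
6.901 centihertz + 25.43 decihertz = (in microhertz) 2.612e+06. Check: 1 centihertz = 0.01 Hz, so 6.901 centihertz = 6.901 * 0.01 = 0.06901 Hz. 1 decihertz = 0.1 Hz, so 25.43 decihertz = 25.43 * 0.1 = 2.543 Hz. Sum: 0.06901 + 2.543 = 2.61201 Hz. 1 microhertz = 1e-06 Hz, so 2.61201 Hz = 2.61201 / 1e-06 = 2612010 microhertz ≈ 2.612e+06 microhertz (4 s.f.).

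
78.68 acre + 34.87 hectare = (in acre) 164.8. Check: 1 acre = 4046.8564 m^2, so 78.68 acre = 78.68 * 4046.8564 = 318406.66 m^2. 1 hectare = 10000 m^2, so 34.87 hectare = 34.87 * 10000 = 348700 m^2. Sum: 318406.66 + 348700 = 667106.66 m^2. 1 acre = 4046.8564 m^2, so 667106.66 m^2 = 667106.66 / 4046.8564 = 164.84565 acre ≈ 164.8 acre (4 s.f.).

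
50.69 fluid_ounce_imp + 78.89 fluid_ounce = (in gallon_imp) 0.83. Check: 1 fluid_ounce_imp = 2.8413063e-05 m^3, so 50.69 fluid_ounce_imp = 50.69 * 2.8413063e-05 = 0.0014402581 m^3. 1 fluid_ounce = 2.957353e-05 m^3, so 78.89 fluid_ounce = 78.89 * 2.957353e-05 = 0.0023330557 m^3. Sum: 0.0014402581 + 0.0023330557 = 0.0037733139 m^3. 1 gallon_imp = 0.00454609 m^3, so 0.0037733139 m^3 = 0.0037733139 / 0.00454609 = 0.83001302 gallon_imp ≈ 0.83 gallon_imp (4 s.f.).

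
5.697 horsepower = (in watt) 4248. Check: 1 horsepower = 745.69987 W, so 5.697 horsepower = 5.697 * 745.69987 = 4248.2522 W. 4248.2522 W = 4248.2522 watt ≈ 4248 watt (4 s.f.).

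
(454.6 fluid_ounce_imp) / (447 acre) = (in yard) 7.809e-09. Check: 1 fluid_ounce_imp = 2.8413063e-05 m^3, so 454.6 fluid_ounce_imp = 454.6 * 2.8413063e-05 = 0.012916578 m^3. 1 acre = 4046.8564 m^2, so 447 acre = 447 * 4046.8564 = 1808944.8 m^2. Combine: 0.012916578 m^3 / 1808944.8 m^2 = 7.1403937e-09 m. 1 yard = 0.9144 m, so 7.1403937e-09 m = 7.1403937e-09 / 0.9144 = 7.8088295e-09 yard ≈ 7.809e-09 yard (4 s.f.).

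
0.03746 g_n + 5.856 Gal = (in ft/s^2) 1 g_n = 9.80665 m/s^2, so 0.03746 g_n = 0.03746 * 9.80665 = 0.36735711 m/s^2. 1 Gal = 0.01 m/s^2, so 5.856 Gal = 5.856 * 0.01 = 0.05856 m/s^2. Sum: 0.36735711 + 0.05856 = 0.42591711 m/s^2. 1 ft/s^2 = 0.3048 m/s^2, so 0.42591711 m/s^2 = 0.42591711 / 0.3048 = 1.3973658 ft/s^2 ≈ 1.397 ft/s^2 (4 s.f.). Final answer: 1.397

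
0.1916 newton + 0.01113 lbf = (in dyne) 0.1916 newton = 0.1916 N. 1 lbf = 4.4482216 N, so 0.01113 lbf = 0.01113 * 4.4482216 = 0.049508707 N. Sum: 0.1916 + 0.049508707 = 0.24110871 N. 1 dyne = 1e-05 N, so 0.24110871 N = 0.24110871 / 1e-05 = 24110.871 dyne ≈ 2.411e+04 dyne (4 s.f.). Final answer: 2.411e+04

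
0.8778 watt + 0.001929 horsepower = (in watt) 0.8778 watt = 0.8778 W. 1 horsepower = 745.69987 W, so 0.001929 horsepower = 0.001929 * 745.69987 = 1.4384551 W. Sum: 0.8778 + 1.4384551 = 2.3162551 W. 2.3162551 W = 2.3162551 watt ≈ 2.316 watt (4 s.f.). Final answer: 2.316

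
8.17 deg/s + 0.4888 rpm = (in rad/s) 0.1938. Check: 1 deg/s = 0.017453293 rad/s, so 8.17 deg/s = 8.17 * 0.017453293 = 0.1425934 rad/s. 1 rpm = 0.10471976 rad/s, so 0.4888 rpm = 0.4888 * 0.10471976 = 0.051187016 rad/s. Sum: 0.1425934 + 0.051187016 = 0.19378042 rad/s. Result: 0.19378042 rad/s ≈ 0.1938 rad/s (4 s.f.).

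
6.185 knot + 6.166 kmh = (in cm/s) 1 knot = 0.51444444 m/s, so 6.185 knot = 6.185 * 0.51444444 = 3.1818389 m/s. 1 kmh = 0.27777778 m/s, so 6.166 kmh = 6.166 * 0.27777778 = 1.7127778 m/s. Sum: 3.1818389 + 1.7127778 = 4.8946167 m/s. 1 cm/s = 0.01 m/s, so 4.8946167 m/s = 4.8946167 / 0.01 = 489.46167 cm/s ≈ 489.5 cm/s (4 s.f.). Final answer: 489.5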